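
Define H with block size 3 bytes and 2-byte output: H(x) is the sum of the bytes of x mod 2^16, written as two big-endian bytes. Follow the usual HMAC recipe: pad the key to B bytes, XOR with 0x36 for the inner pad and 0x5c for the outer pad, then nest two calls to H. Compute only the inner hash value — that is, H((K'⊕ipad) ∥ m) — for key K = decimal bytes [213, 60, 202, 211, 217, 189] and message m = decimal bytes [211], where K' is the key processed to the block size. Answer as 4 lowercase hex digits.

Key decimal bytes [213, 60, 202, 211, 217, 189] = d5 3c ca d3 d9 bd is 6 bytes > B = 3, so hash it first: H(key) = 04 44, then zero-pad to 3 bytes: K' = 04 44 00.
K' ⊕ ipad = 32 72 36.
Inner input = 32 72 36 ∥ d3.
Inner hash: sum = 50+114+54+211 = 429 → 01 ad.

01ad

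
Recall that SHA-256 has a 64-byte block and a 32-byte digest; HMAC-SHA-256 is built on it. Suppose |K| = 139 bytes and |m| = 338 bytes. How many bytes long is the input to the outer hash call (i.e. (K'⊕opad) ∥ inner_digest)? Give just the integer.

96

Key is 139 > 64 bytes, so it is hashed to 32 bytes then zero-padded to 64: |K'| = 64.
Outer input = (K'⊕opad) ∥ H(inner) → 64 + 32 = 96 bytes.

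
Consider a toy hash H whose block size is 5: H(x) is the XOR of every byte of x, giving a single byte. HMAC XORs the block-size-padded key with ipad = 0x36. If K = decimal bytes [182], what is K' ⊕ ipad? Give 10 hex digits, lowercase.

Key decimal bytes [182] = b6 is 1 byte ≤ B = 5; zero-pad to 5 bytes: K' = b6 00 00 00 00.
XOR each byte with 0x36: b6⊕36=80, 00⊕36=36, 00⊕36=36, 00⊕36=36, 00⊕36=36.

8036363636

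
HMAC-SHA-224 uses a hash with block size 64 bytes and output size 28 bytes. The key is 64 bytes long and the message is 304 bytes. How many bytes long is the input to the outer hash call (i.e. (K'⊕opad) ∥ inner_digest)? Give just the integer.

92

Key is 64 ≤ 64 bytes, zero-padded: |K'| = 64.
Outer input = (K'⊕opad) ∥ H(inner) → 64 + 28 = 92 bytes.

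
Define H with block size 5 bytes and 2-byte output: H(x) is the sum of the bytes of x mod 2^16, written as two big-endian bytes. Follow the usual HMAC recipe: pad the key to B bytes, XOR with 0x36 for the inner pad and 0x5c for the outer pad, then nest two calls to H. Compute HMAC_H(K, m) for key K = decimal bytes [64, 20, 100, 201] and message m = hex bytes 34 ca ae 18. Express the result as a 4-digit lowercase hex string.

Key decimal bytes [64, 20, 100, 201] = 40 14 64 c9 is 4 bytes ≤ B = 5; zero-pad to 5 bytes: K' = 40 14 64 c9 00.
K' ⊕ ipad = 76 22 52 ff 36.  K' ⊕ opad = 1c 48 38 95 5c.
Inner input = (K'⊕ipad) ∥ m = 76 22 52 ff 36 ∥ 34 ca ae 18.
Inner hash: sum = 118+34+82+255+54+52+202+174+24 = 995 → 03 e3.
Outer input = (K'⊕opad) ∥ inner = 1c 48 38 95 5c ∥ 03 e3.
Outer hash (tag): sum = 28+72+56+149+92+3+227 = 627 → 02 73.

0273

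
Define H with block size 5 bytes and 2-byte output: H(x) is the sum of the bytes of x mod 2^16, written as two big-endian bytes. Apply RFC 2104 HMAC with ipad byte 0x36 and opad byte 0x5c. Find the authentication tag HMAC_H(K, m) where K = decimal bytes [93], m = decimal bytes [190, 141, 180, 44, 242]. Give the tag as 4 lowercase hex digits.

Key decimal bytes [93] = 5d is 1 byte ≤ B = 5; zero-pad to 5 bytes: K' = 5d 00 00 00 00.
K' ⊕ ipad = 6b 36 36 36 36.  K' ⊕ opad = 01 5c 5c 5c 5c.
Inner input = (K'⊕ipad) ∥ m = 6b 36 36 36 36 ∥ be 8d b4 2c f2.
Inner hash: sum = 107+54+54+54+54+190+141+180+44+242 = 1120 → 04 60.
Outer input = (K'⊕opad) ∥ inner = 01 5c 5c 5c 5c ∥ 04 60.
Outer hash (tag): sum = 1+92+92+92+92+4+96 = 469 → 01 d5.

01d5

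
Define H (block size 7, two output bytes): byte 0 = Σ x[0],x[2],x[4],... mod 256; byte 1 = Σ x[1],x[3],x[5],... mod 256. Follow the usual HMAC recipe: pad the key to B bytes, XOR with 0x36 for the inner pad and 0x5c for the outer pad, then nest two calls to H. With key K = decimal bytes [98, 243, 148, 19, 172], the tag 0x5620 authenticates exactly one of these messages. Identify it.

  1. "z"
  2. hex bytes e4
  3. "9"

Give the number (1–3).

2

Key decimal bytes [98, 243, 148, 19, 172] = 62 f3 94 13 ac is 5 bytes ≤ B = 7; zero-pad to 7 bytes: K' = 62 f3 94 13 ac 00 00.
K' ⊕ ipad = 54 c5 a2 25 9a 36 36; K' ⊕ opad = 3e af c8 4f f0 5c 5c.
m1: inner = H(54 c5 a2 25 9a 36 36 7a) = c6 9a; tag = H(3e af c8 4f f0 5c 5c c6 9a) = ec20
m2: inner = H(54 c5 a2 25 9a 36 36 e4) = c6 04; tag = H(3e af c8 4f f0 5c 5c c6 04) = 5620 ← matches
m3: inner = H(54 c5 a2 25 9a 36 36 39) = c6 59; tag = H(3e af c8 4f f0 5c 5c c6 59) = ab20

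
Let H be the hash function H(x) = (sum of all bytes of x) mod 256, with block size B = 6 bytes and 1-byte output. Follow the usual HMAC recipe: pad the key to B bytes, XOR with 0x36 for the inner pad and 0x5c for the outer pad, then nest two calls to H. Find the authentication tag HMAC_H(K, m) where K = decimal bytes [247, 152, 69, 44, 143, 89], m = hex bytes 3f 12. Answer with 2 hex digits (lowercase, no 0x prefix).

45

Key decimal bytes [247, 152, 69, 44, 143, 89] = f7 98 45 2c 8f 59 is exactly B = 6 bytes: K' = f7 98 45 2c 8f 59.
K' ⊕ ipad = c1 ae 73 1a b9 6f.  K' ⊕ opad = ab c4 19 70 d3 05.
Inner input = (K'⊕ipad) ∥ m = c1 ae 73 1a b9 6f ∥ 3f 12.
Inner hash: sum = 193+174+115+26+185+111+63+18 = 885; mod 256 = 117 → 75.
Outer input = (K'⊕opad) ∥ inner = ab c4 19 70 d3 05 ∥ 75.
Outer hash (tag): sum = 171+196+25+112+211+5+117 = 837; mod 256 = 69 → 45.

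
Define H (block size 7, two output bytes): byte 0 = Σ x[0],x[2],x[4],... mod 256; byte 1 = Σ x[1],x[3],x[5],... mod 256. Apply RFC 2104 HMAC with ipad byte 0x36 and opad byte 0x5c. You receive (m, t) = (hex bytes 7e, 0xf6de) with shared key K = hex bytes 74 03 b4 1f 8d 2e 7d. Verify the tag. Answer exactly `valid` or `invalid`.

Key hex bytes 74 03 b4 1f 8d 2e 7d is exactly B = 7 bytes: K' = 74 03 b4 1f 8d 2e 7d.
K' ⊕ ipad = 42 35 82 29 bb 18 4b; K' ⊕ opad = 28 5f e8 43 d1 72 21.
Inner hash: even-index sum = 458 mod 256 = 202; odd-index sum = 244 mod 256 = 244 → ca f4.
Outer hash (recomputed tag): even-index sum = 758 mod 256 = 246; odd-index sum = 478 mod 256 = 222 → f6 de.
Recomputed tag = f6de; claimed = f6de → match.

valid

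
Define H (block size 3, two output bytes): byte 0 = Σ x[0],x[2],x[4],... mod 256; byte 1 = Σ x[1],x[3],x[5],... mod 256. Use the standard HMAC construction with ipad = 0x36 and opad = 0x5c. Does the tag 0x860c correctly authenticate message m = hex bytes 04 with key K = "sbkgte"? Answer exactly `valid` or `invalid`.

valid

Key "sbkgte" = 73 62 6b 67 74 65 is 6 bytes > B = 3, so hash it first: H(key) = 52 2e, then zero-pad to 3 bytes: K' = 52 2e 00.
K' ⊕ ipad = 64 18 36; K' ⊕ opad = 0e 72 5c.
Inner hash: even-index sum = 154 mod 256 = 154; odd-index sum = 28 mod 256 = 28 → 9a 1c.
Outer hash (recomputed tag): even-index sum = 134 mod 256 = 134; odd-index sum = 268 mod 256 = 12 → 86 0c.
Recomputed tag = 860c; claimed = 860c → match.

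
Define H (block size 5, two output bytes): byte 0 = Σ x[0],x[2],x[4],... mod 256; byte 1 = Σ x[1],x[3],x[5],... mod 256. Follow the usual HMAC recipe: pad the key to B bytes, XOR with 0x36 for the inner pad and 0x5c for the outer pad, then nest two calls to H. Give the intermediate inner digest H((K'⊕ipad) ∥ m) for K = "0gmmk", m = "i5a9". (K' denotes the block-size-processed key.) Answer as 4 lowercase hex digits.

2c76

Key "0gmmk" = 30 67 6d 6d 6b is exactly B = 5 bytes: K' = 30 67 6d 6d 6b.
K' ⊕ ipad = 06 51 5b 5b 5d.
Inner input = 06 51 5b 5b 5d ∥ 69 35 61 39.
Inner hash: even-index sum = 300 mod 256 = 44; odd-index sum = 374 mod 256 = 118 → 2c 76.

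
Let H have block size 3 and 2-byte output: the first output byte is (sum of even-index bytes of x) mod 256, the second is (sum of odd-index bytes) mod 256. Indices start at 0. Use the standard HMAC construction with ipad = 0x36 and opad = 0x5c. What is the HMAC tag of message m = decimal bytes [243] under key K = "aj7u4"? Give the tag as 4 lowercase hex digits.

c8b3

Key "aj7u4" = 61 6a 37 75 34 is 5 bytes > B = 3, so hash it first: H(key) = cc df, then zero-pad to 3 bytes: K' = cc df 00.
K' ⊕ ipad = fa e9 36.  K' ⊕ opad = 90 83 5c.
Inner input = (K'⊕ipad) ∥ m = fa e9 36 ∥ f3.
Inner hash: even-index sum = 304 mod 256 = 48; odd-index sum = 476 mod 256 = 220 → 30 dc.
Outer input = (K'⊕opad) ∥ inner = 90 83 5c ∥ 30 dc.
Outer hash (tag): even-index sum = 456 mod 256 = 200; odd-index sum = 179 mod 256 = 179 → c8 b3.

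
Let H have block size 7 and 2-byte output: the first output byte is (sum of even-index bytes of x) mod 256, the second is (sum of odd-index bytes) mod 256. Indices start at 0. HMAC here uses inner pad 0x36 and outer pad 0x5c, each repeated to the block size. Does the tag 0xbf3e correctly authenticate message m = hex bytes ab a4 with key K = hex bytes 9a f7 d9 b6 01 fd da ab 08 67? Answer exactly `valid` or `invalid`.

Key hex bytes 9a f7 d9 b6 01 fd da ab 08 67 is 10 bytes > B = 7, so hash it first: H(key) = 56 bc, then zero-pad to 7 bytes: K' = 56 bc 00 00 00 00 00.
K' ⊕ ipad = 60 8a 36 36 36 36 36; K' ⊕ opad = 0a e0 5c 5c 5c 5c 5c.
Inner hash: even-index sum = 422 mod 256 = 166; odd-index sum = 417 mod 256 = 161 → a6 a1.
Outer hash (recomputed tag): even-index sum = 447 mod 256 = 191; odd-index sum = 574 mod 256 = 62 → bf 3e.
Recomputed tag = bf3e; claimed = bf3e → match.

valid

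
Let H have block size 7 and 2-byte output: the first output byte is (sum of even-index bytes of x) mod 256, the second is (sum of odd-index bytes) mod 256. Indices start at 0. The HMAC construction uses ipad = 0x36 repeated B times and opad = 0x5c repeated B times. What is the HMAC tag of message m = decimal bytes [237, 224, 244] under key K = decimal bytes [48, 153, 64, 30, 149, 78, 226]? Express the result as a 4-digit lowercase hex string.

3fec

Key decimal bytes [48, 153, 64, 30, 149, 78, 226] = 30 99 40 1e 95 4e e2 is exactly B = 7 bytes: K' = 30 99 40 1e 95 4e e2.
K' ⊕ ipad = 06 af 76 28 a3 78 d4.  K' ⊕ opad = 6c c5 1c 42 c9 12 be.
Inner input = (K'⊕ipad) ∥ m = 06 af 76 28 a3 78 d4 ∥ ed e0 f4.
Inner hash: even-index sum = 723 mod 256 = 211; odd-index sum = 816 mod 256 = 48 → d3 30.
Outer input = (K'⊕opad) ∥ inner = 6c c5 1c 42 c9 12 be ∥ d3 30.
Outer hash (tag): even-index sum = 575 mod 256 = 63; odd-index sum = 492 mod 256 = 236 → 3f ec.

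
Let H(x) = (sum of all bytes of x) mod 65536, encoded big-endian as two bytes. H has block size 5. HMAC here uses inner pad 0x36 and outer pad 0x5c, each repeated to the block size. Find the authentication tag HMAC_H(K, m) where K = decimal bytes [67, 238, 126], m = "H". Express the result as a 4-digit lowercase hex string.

Key decimal bytes [67, 238, 126] = 43 ee 7e is 3 bytes ≤ B = 5; zero-pad to 5 bytes: K' = 43 ee 7e 00 00.
K' ⊕ ipad = 75 d8 48 36 36.  K' ⊕ opad = 1f b2 22 5c 5c.
Inner input = (K'⊕ipad) ∥ m = 75 d8 48 36 36 ∥ 48.
Inner hash: sum = 117+216+72+54+54+72 = 585 → 02 49.
Outer input = (K'⊕opad) ∥ inner = 1f b2 22 5c 5c ∥ 02 49.
Outer hash (tag): sum = 31+178+34+92+92+2+73 = 502 → 01 f6.

01f6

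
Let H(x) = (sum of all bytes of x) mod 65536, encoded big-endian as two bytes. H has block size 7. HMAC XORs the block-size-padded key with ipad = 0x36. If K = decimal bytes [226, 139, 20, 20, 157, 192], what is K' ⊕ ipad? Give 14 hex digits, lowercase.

Key decimal bytes [226, 139, 20, 20, 157, 192] = e2 8b 14 14 9d c0 is 6 bytes ≤ B = 7; zero-pad to 7 bytes: K' = e2 8b 14 14 9d c0 00.
XOR each byte with 0x36: e2⊕36=d4, 8b⊕36=bd, 14⊕36=22, 14⊕36=22, 9d⊕36=ab, c0⊕36=f6, 00⊕36=36.

d4bd2222abf636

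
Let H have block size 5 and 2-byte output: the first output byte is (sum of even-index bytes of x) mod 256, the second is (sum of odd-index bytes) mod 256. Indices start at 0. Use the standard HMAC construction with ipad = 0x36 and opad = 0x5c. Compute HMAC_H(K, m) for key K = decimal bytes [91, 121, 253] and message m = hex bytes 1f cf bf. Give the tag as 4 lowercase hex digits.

67be

Key decimal bytes [91, 121, 253] = 5b 79 fd is 3 bytes ≤ B = 5; zero-pad to 5 bytes: K' = 5b 79 fd 00 00.
K' ⊕ ipad = 6d 4f cb 36 36.  K' ⊕ opad = 07 25 a1 5c 5c.
Inner input = (K'⊕ipad) ∥ m = 6d 4f cb 36 36 ∥ 1f cf bf.
Inner hash: even-index sum = 573 mod 256 = 61; odd-index sum = 355 mod 256 = 99 → 3d 63.
Outer input = (K'⊕opad) ∥ inner = 07 25 a1 5c 5c ∥ 3d 63.
Outer hash (tag): even-index sum = 359 mod 256 = 103; odd-index sum = 190 mod 256 = 190 → 67 be.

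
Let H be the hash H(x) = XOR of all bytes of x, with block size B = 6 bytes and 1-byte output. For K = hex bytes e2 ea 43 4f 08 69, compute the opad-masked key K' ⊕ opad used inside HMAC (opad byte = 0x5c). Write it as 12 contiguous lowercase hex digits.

beb61f135435

Key hex bytes e2 ea 43 4f 08 69 is exactly B = 6 bytes: K' = e2 ea 43 4f 08 69.
XOR each byte with 0x5c: e2⊕5c=be, ea⊕5c=b6, 43⊕5c=1f, 4f⊕5c=13, 08⊕5c=54, 69⊕5c=35.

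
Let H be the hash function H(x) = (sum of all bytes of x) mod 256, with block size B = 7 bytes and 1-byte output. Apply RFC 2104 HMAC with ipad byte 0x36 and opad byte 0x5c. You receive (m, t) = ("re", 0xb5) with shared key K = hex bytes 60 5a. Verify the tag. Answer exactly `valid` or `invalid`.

valid

Key hex bytes 60 5a is 2 bytes ≤ B = 7; zero-pad to 7 bytes: K' = 60 5a 00 00 00 00 00.
K' ⊕ ipad = 56 6c 36 36 36 36 36; K' ⊕ opad = 3c 06 5c 5c 5c 5c 5c.
Inner hash: sum = 86+108+54+54+54+54+54+114+101 = 679; mod 256 = 167 → a7.
Outer hash (recomputed tag): sum = 60+6+92+92+92+92+92+167 = 693; mod 256 = 181 → b5.
Recomputed tag = b5; claimed = b5 → match.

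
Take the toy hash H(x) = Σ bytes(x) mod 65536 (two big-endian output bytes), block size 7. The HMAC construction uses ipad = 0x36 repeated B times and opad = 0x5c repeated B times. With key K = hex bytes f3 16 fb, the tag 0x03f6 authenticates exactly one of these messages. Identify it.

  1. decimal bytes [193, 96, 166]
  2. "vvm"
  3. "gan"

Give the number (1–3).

Key hex bytes f3 16 fb is 3 bytes ≤ B = 7; zero-pad to 7 bytes: K' = f3 16 fb 00 00 00 00.
K' ⊕ ipad = c5 20 cd 36 36 36 36; K' ⊕ opad = af 4a a7 5c 5c 5c 5c.
m1: inner = H(c5 20 cd 36 36 36 36 c1 60 a6) = 04 51; tag = H(af 4a a7 5c 5c 5c 5c 04 51) = 0365
m2: inner = H(c5 20 cd 36 36 36 36 76 76 6d) = 03 e3; tag = H(af 4a a7 5c 5c 5c 5c 03 e3) = 03f6 ← matches
m3: inner = H(c5 20 cd 36 36 36 36 67 61 6e) = 03 c0; tag = H(af 4a a7 5c 5c 5c 5c 03 c0) = 03d3

2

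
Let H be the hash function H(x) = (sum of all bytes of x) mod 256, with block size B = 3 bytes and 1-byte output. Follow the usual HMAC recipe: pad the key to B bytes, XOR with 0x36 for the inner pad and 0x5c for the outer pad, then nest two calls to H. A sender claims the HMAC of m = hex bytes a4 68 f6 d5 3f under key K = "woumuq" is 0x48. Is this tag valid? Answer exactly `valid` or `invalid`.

invalid

Key "woumuq" = 77 6f 75 6d 75 71 is 6 bytes > B = 3, so hash it first: H(key) = ae, then zero-pad to 3 bytes: K' = ae 00 00.
K' ⊕ ipad = 98 36 36; K' ⊕ opad = f2 5c 5c.
Inner hash: sum = 152+54+54+164+104+246+213+63 = 1050; mod 256 = 26 → 1a.
Outer hash (recomputed tag): sum = 242+92+92+26 = 452; mod 256 = 196 → c4.
Recomputed tag = c4; claimed = 48 → mismatch.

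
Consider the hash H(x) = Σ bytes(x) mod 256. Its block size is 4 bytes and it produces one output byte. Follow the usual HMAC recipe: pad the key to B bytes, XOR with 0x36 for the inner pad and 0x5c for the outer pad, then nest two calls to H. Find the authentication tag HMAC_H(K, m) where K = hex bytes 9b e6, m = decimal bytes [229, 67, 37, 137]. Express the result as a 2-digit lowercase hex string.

f8

Key hex bytes 9b e6 is 2 bytes ≤ B = 4; zero-pad to 4 bytes: K' = 9b e6 00 00.
K' ⊕ ipad = ad d0 36 36.  K' ⊕ opad = c7 ba 5c 5c.
Inner input = (K'⊕ipad) ∥ m = ad d0 36 36 ∥ e5 43 25 89.
Inner hash: sum = 173+208+54+54+229+67+37+137 = 959; mod 256 = 191 → bf.
Outer input = (K'⊕opad) ∥ inner = c7 ba 5c 5c ∥ bf.
Outer hash (tag): sum = 199+186+92+92+191 = 760; mod 256 = 248 → f8.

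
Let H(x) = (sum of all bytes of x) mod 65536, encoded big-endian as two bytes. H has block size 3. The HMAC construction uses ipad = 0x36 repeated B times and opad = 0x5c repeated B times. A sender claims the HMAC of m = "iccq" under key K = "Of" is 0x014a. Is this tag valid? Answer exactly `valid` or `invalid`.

Key "Of" = 4f 66 is 2 bytes ≤ B = 3; zero-pad to 3 bytes: K' = 4f 66 00.
K' ⊕ ipad = 79 50 36; K' ⊕ opad = 13 3a 5c.
Inner hash: sum = 121+80+54+105+99+99+113 = 671 → 02 9f.
Outer hash (recomputed tag): sum = 19+58+92+2+159 = 330 → 01 4a.
Recomputed tag = 014a; claimed = 014a → match.

valid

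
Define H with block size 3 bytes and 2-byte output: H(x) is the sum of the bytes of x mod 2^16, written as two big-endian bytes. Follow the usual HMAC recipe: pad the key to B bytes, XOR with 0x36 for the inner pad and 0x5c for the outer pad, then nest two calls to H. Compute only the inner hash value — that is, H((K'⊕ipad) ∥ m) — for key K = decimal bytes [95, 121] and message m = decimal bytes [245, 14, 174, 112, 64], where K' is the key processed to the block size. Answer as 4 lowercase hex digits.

Key decimal bytes [95, 121] = 5f 79 is 2 bytes ≤ B = 3; zero-pad to 3 bytes: K' = 5f 79 00.
K' ⊕ ipad = 69 4f 36.
Inner input = 69 4f 36 ∥ f5 0e ae 70 40.
Inner hash: sum = 105+79+54+245+14+174+112+64 = 847 → 03 4f.

034f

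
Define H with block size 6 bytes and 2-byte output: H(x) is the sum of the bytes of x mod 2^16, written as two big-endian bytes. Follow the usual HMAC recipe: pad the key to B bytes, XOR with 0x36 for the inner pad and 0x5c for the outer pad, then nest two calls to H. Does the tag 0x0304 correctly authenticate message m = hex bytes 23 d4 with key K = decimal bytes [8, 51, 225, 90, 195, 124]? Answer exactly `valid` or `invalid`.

Key decimal bytes [8, 51, 225, 90, 195, 124] = 08 33 e1 5a c3 7c is exactly B = 6 bytes: K' = 08 33 e1 5a c3 7c.
K' ⊕ ipad = 3e 05 d7 6c f5 4a; K' ⊕ opad = 54 6f bd 06 9f 20.
Inner hash: sum = 62+5+215+108+245+74+35+212 = 956 → 03 bc.
Outer hash (recomputed tag): sum = 84+111+189+6+159+32+3+188 = 772 → 03 04.
Recomputed tag = 0304; claimed = 0304 → match.

valid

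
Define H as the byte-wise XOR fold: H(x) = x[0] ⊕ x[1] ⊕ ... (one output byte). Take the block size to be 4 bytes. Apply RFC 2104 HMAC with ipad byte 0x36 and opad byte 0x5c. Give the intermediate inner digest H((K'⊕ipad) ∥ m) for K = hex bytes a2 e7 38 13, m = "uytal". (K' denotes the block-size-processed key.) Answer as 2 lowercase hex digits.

Key hex bytes a2 e7 38 13 is exactly B = 4 bytes: K' = a2 e7 38 13.
K' ⊕ ipad = 94 d1 0e 25.
Inner input = 94 d1 0e 25 ∥ 75 79 74 61 6c.
Inner hash: XOR 94⊕d1⊕0e⊕25⊕75⊕79⊕74⊕61⊕6c = 1b.

1b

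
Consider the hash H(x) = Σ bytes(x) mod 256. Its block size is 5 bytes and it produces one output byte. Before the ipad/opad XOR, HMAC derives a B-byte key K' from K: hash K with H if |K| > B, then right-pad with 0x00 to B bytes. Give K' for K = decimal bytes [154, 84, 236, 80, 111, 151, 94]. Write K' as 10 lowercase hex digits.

8e00000000

|K| = 7 > B = 5, so first hash the key.
H(K): sum = 154+84+236+80+111+151+94 = 910; mod 256 = 142 → 8e.
Zero-pad H(K) = 8e to 5 bytes: K' = 8e 00 00 00 00.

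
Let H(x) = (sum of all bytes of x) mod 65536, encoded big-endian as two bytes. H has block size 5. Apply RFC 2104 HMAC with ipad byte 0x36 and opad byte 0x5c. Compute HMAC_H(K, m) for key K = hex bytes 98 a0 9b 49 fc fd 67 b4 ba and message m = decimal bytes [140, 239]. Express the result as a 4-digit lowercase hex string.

Key hex bytes 98 a0 9b 49 fc fd 67 b4 ba is 9 bytes > B = 5, so hash it first: H(key) = 05 ea, then zero-pad to 5 bytes: K' = 05 ea 00 00 00.
K' ⊕ ipad = 33 dc 36 36 36.  K' ⊕ opad = 59 b6 5c 5c 5c.
Inner input = (K'⊕ipad) ∥ m = 33 dc 36 36 36 ∥ 8c ef.
Inner hash: sum = 51+220+54+54+54+140+239 = 812 → 03 2c.
Outer input = (K'⊕opad) ∥ inner = 59 b6 5c 5c 5c ∥ 03 2c.
Outer hash (tag): sum = 89+182+92+92+92+3+44 = 594 → 02 52.

0252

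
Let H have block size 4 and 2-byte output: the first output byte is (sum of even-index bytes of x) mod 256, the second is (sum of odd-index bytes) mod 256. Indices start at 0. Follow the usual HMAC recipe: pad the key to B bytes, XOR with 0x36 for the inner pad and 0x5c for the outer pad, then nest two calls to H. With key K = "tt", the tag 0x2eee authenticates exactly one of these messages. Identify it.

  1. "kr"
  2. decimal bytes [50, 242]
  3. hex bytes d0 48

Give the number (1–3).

2

Key "tt" = 74 74 is 2 bytes ≤ B = 4; zero-pad to 4 bytes: K' = 74 74 00 00.
K' ⊕ ipad = 42 42 36 36; K' ⊕ opad = 28 28 5c 5c.
m1: inner = H(42 42 36 36 6b 72) = e3 ea; tag = H(28 28 5c 5c e3 ea) = 676e
m2: inner = H(42 42 36 36 32 f2) = aa 6a; tag = H(28 28 5c 5c aa 6a) = 2eee ← matches
m3: inner = H(42 42 36 36 d0 48) = 48 c0; tag = H(28 28 5c 5c 48 c0) = cc44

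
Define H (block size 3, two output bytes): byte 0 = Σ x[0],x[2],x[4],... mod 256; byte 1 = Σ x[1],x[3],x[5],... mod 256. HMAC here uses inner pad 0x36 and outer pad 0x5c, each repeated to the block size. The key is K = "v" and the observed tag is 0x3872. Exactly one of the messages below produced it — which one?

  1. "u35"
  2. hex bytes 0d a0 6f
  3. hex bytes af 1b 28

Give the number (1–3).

2

Key "v" = 76 is 1 byte ≤ B = 3; zero-pad to 3 bytes: K' = 76 00 00.
K' ⊕ ipad = 40 36 36; K' ⊕ opad = 2a 5c 5c.
m1: inner = H(40 36 36 75 33 35) = a9 e0; tag = H(2a 5c 5c a9 e0) = 6605
m2: inner = H(40 36 36 0d a0 6f) = 16 b2; tag = H(2a 5c 5c 16 b2) = 3872 ← matches
m3: inner = H(40 36 36 af 1b 28) = 91 0d; tag = H(2a 5c 5c 91 0d) = 93ed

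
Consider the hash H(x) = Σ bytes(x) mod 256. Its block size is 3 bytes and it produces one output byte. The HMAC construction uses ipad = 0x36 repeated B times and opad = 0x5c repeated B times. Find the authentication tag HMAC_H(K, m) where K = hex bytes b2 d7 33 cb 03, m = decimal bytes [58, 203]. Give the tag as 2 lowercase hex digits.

bb

Key hex bytes b2 d7 33 cb 03 is 5 bytes > B = 3, so hash it first: H(key) = 8a, then zero-pad to 3 bytes: K' = 8a 00 00.
K' ⊕ ipad = bc 36 36.  K' ⊕ opad = d6 5c 5c.
Inner input = (K'⊕ipad) ∥ m = bc 36 36 ∥ 3a cb.
Inner hash: sum = 188+54+54+58+203 = 557; mod 256 = 45 → 2d.
Outer input = (K'⊕opad) ∥ inner = d6 5c 5c ∥ 2d.
Outer hash (tag): sum = 214+92+92+45 = 443; mod 256 = 187 → bb.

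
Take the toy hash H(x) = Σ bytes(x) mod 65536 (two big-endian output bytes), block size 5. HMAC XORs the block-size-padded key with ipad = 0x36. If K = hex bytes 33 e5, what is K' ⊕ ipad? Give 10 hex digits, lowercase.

05d3363636

Key hex bytes 33 e5 is 2 bytes ≤ B = 5; zero-pad to 5 bytes: K' = 33 e5 00 00 00.
XOR each byte with 0x36: 33⊕36=05, e5⊕36=d3, 00⊕36=36, 00⊕36=36, 00⊕36=36.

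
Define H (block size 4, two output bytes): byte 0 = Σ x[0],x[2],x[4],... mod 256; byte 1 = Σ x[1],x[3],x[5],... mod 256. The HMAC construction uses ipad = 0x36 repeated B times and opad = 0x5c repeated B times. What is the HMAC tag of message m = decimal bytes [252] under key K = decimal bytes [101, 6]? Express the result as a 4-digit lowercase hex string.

Key decimal bytes [101, 6] = 65 06 is 2 bytes ≤ B = 4; zero-pad to 4 bytes: K' = 65 06 00 00.
K' ⊕ ipad = 53 30 36 36.  K' ⊕ opad = 39 5a 5c 5c.
Inner input = (K'⊕ipad) ∥ m = 53 30 36 36 ∥ fc.
Inner hash: even-index sum = 389 mod 256 = 133; odd-index sum = 102 mod 256 = 102 → 85 66.
Outer input = (K'⊕opad) ∥ inner = 39 5a 5c 5c ∥ 85 66.
Outer hash (tag): even-index sum = 282 mod 256 = 26; odd-index sum = 284 mod 256 = 28 → 1a 1c.

1a1c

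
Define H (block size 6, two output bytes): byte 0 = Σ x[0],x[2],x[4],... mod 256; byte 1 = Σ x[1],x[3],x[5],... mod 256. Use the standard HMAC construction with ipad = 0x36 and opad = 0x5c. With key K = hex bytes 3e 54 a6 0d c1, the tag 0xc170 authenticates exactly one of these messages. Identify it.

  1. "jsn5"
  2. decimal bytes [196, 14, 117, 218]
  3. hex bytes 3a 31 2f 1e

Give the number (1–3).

Key hex bytes 3e 54 a6 0d c1 is 5 bytes ≤ B = 6; zero-pad to 6 bytes: K' = 3e 54 a6 0d c1 00.
K' ⊕ ipad = 08 62 90 3b f7 36; K' ⊕ opad = 62 08 fa 51 9d 5c.
m1: inner = H(08 62 90 3b f7 36 6a 73 6e 35) = 67 7b; tag = H(62 08 fa 51 9d 5c 67 7b) = 6030
m2: inner = H(08 62 90 3b f7 36 c4 0e 75 da) = c8 bb; tag = H(62 08 fa 51 9d 5c c8 bb) = c170 ← matches
m3: inner = H(08 62 90 3b f7 36 3a 31 2f 1e) = f8 22; tag = H(62 08 fa 51 9d 5c f8 22) = f1d7

2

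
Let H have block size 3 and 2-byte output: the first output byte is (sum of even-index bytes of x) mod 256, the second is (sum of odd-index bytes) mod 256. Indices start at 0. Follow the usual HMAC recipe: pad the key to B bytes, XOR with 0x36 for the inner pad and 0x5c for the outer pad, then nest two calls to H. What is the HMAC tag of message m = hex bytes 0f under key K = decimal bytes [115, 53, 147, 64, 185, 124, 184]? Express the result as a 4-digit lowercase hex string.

5d24

Key decimal bytes [115, 53, 147, 64, 185, 124, 184] = 73 35 93 40 b9 7c b8 is 7 bytes > B = 3, so hash it first: H(key) = 77 f1, then zero-pad to 3 bytes: K' = 77 f1 00.
K' ⊕ ipad = 41 c7 36.  K' ⊕ opad = 2b ad 5c.
Inner input = (K'⊕ipad) ∥ m = 41 c7 36 ∥ 0f.
Inner hash: even-index sum = 119 mod 256 = 119; odd-index sum = 214 mod 256 = 214 → 77 d6.
Outer input = (K'⊕opad) ∥ inner = 2b ad 5c ∥ 77 d6.
Outer hash (tag): even-index sum = 349 mod 256 = 93; odd-index sum = 292 mod 256 = 36 → 5d 24.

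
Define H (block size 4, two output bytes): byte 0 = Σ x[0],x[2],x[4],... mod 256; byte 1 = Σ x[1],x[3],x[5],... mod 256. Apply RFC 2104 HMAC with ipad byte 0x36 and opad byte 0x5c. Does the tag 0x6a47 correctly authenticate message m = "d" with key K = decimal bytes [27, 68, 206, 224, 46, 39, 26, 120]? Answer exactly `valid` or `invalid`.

Key decimal bytes [27, 68, 206, 224, 46, 39, 26, 120] = 1b 44 ce e0 2e 27 1a 78 is 8 bytes > B = 4, so hash it first: H(key) = 31 c3, then zero-pad to 4 bytes: K' = 31 c3 00 00.
K' ⊕ ipad = 07 f5 36 36; K' ⊕ opad = 6d 9f 5c 5c.
Inner hash: even-index sum = 161 mod 256 = 161; odd-index sum = 299 mod 256 = 43 → a1 2b.
Outer hash (recomputed tag): even-index sum = 362 mod 256 = 106; odd-index sum = 294 mod 256 = 38 → 6a 26.
Recomputed tag = 6a26; claimed = 6a47 → mismatch.

invalid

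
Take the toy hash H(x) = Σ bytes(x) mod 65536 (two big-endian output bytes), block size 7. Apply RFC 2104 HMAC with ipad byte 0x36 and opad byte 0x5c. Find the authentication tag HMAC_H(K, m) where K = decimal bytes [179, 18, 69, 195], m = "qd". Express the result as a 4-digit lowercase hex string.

Key decimal bytes [179, 18, 69, 195] = b3 12 45 c3 is 4 bytes ≤ B = 7; zero-pad to 7 bytes: K' = b3 12 45 c3 00 00 00.
K' ⊕ ipad = 85 24 73 f5 36 36 36.  K' ⊕ opad = ef 4e 19 9f 5c 5c 5c.
Inner input = (K'⊕ipad) ∥ m = 85 24 73 f5 36 36 36 ∥ 71 64.
Inner hash: sum = 133+36+115+245+54+54+54+113+100 = 904 → 03 88.
Outer input = (K'⊕opad) ∥ inner = ef 4e 19 9f 5c 5c 5c ∥ 03 88.
Outer hash (tag): sum = 239+78+25+159+92+92+92+3+136 = 916 → 03 94.

0394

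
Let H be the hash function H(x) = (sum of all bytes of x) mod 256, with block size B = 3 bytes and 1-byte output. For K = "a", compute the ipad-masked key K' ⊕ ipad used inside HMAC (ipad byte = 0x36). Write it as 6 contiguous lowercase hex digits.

Key "a" = 61 is 1 byte ≤ B = 3; zero-pad to 3 bytes: K' = 61 00 00.
XOR each byte with 0x36: 61⊕36=57, 00⊕36=36, 00⊕36=36.

573636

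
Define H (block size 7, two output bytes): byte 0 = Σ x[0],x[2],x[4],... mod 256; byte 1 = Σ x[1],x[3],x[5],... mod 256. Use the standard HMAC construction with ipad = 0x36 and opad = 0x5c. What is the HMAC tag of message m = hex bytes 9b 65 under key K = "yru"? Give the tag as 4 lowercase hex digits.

5149

Key "yru" = 79 72 75 is 3 bytes ≤ B = 7; zero-pad to 7 bytes: K' = 79 72 75 00 00 00 00.
K' ⊕ ipad = 4f 44 43 36 36 36 36.  K' ⊕ opad = 25 2e 29 5c 5c 5c 5c.
Inner input = (K'⊕ipad) ∥ m = 4f 44 43 36 36 36 36 ∥ 9b 65.
Inner hash: even-index sum = 355 mod 256 = 99; odd-index sum = 331 mod 256 = 75 → 63 4b.
Outer input = (K'⊕opad) ∥ inner = 25 2e 29 5c 5c 5c 5c ∥ 63 4b.
Outer hash (tag): even-index sum = 337 mod 256 = 81; odd-index sum = 329 mod 256 = 73 → 51 49.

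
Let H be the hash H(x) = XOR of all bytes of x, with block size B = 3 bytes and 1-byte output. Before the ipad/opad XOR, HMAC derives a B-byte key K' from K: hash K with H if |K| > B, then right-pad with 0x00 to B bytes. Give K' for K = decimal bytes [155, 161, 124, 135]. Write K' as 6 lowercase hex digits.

c10000

|K| = 4 > B = 3, so first hash the key.
H(K): XOR 9b⊕a1⊕7c⊕87 = c1.
Zero-pad H(K) = c1 to 3 bytes: K' = c1 00 00.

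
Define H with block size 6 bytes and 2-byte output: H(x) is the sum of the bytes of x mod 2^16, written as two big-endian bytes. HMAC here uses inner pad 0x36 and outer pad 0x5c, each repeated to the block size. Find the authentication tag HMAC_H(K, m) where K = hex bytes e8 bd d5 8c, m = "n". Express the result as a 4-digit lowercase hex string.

Key hex bytes e8 bd d5 8c is 4 bytes ≤ B = 6; zero-pad to 6 bytes: K' = e8 bd d5 8c 00 00.
K' ⊕ ipad = de 8b e3 ba 36 36.  K' ⊕ opad = b4 e1 89 d0 5c 5c.
Inner input = (K'⊕ipad) ∥ m = de 8b e3 ba 36 36 ∥ 6e.
Inner hash: sum = 222+139+227+186+54+54+110 = 992 → 03 e0.
Outer input = (K'⊕opad) ∥ inner = b4 e1 89 d0 5c 5c ∥ 03 e0.
Outer hash (tag): sum = 180+225+137+208+92+92+3+224 = 1161 → 04 89.

0489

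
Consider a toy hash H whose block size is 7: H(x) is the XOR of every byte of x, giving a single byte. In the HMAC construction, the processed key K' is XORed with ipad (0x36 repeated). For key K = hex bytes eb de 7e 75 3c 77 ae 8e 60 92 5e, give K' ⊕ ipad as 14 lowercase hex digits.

Key hex bytes eb de 7e 75 3c 77 ae 8e 60 92 5e is 11 bytes > B = 7, so hash it first: H(key) = f9, then zero-pad to 7 bytes: K' = f9 00 00 00 00 00 00.
XOR each byte with 0x36: f9⊕36=cf, 00⊕36=36, 00⊕36=36, 00⊕36=36, 00⊕36=36, 00⊕36=36, 00⊕36=36.

cf363636363636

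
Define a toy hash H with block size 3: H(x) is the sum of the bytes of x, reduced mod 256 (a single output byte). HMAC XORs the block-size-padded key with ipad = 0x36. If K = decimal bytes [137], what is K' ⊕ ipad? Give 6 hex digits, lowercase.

Key decimal bytes [137] = 89 is 1 byte ≤ B = 3; zero-pad to 3 bytes: K' = 89 00 00.
XOR each byte with 0x36: 89⊕36=bf, 00⊕36=36, 00⊕36=36.

bf3636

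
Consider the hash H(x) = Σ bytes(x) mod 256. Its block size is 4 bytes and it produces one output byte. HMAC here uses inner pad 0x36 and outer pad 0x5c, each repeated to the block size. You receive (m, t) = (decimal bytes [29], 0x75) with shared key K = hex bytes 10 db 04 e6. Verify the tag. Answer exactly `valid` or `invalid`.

invalid

Key hex bytes 10 db 04 e6 is exactly B = 4 bytes: K' = 10 db 04 e6.
K' ⊕ ipad = 26 ed 32 d0; K' ⊕ opad = 4c 87 58 ba.
Inner hash: sum = 38+237+50+208+29 = 562; mod 256 = 50 → 32.
Outer hash (recomputed tag): sum = 76+135+88+186+50 = 535; mod 256 = 23 → 17.
Recomputed tag = 17; claimed = 75 → mismatch.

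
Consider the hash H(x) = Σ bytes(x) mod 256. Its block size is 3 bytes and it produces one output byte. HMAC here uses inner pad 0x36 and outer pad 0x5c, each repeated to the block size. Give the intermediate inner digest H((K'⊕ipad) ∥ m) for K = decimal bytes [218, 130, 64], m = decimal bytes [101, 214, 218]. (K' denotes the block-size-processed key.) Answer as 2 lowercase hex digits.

2b

Key decimal bytes [218, 130, 64] = da 82 40 is exactly B = 3 bytes: K' = da 82 40.
K' ⊕ ipad = ec b4 76.
Inner input = ec b4 76 ∥ 65 d6 da.
Inner hash: sum = 236+180+118+101+214+218 = 1067; mod 256 = 43 → 2b.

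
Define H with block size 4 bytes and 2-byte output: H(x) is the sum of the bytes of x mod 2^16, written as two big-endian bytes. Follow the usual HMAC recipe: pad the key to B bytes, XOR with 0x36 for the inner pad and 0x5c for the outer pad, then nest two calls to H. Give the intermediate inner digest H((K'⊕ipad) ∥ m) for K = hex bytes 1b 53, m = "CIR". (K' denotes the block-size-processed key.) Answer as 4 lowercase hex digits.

Key hex bytes 1b 53 is 2 bytes ≤ B = 4; zero-pad to 4 bytes: K' = 1b 53 00 00.
K' ⊕ ipad = 2d 65 36 36.
Inner input = 2d 65 36 36 ∥ 43 49 52.
Inner hash: sum = 45+101+54+54+67+73+82 = 476 → 01 dc.

01dc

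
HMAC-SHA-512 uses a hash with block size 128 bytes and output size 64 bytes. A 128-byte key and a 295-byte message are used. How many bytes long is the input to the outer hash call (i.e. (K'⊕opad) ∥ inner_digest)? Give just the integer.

Key is 128 ≤ 128 bytes, zero-padded: |K'| = 128.
Outer input = (K'⊕opad) ∥ H(inner) → 128 + 64 = 192 bytes.

192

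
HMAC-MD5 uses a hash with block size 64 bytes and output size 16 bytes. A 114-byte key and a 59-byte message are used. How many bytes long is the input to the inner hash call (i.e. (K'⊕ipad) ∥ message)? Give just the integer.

Key is 114 > 64 bytes, so it is hashed to 16 bytes then zero-padded to 64: |K'| = 64.
Inner input = (K'⊕ipad) ∥ m → 64 + 59 = 123 bytes.

123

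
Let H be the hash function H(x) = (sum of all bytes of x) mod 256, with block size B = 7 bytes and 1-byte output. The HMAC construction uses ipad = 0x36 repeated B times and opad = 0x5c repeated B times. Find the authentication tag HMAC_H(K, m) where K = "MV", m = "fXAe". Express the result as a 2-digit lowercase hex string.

Key "MV" = 4d 56 is 2 bytes ≤ B = 7; zero-pad to 7 bytes: K' = 4d 56 00 00 00 00 00.
K' ⊕ ipad = 7b 60 36 36 36 36 36.  K' ⊕ opad = 11 0a 5c 5c 5c 5c 5c.
Inner input = (K'⊕ipad) ∥ m = 7b 60 36 36 36 36 36 ∥ 66 58 41 65.
Inner hash: sum = 123+96+54+54+54+54+54+102+88+65+101 = 845; mod 256 = 77 → 4d.
Outer input = (K'⊕opad) ∥ inner = 11 0a 5c 5c 5c 5c 5c ∥ 4d.
Outer hash (tag): sum = 17+10+92+92+92+92+92+77 = 564; mod 256 = 52 → 34.

34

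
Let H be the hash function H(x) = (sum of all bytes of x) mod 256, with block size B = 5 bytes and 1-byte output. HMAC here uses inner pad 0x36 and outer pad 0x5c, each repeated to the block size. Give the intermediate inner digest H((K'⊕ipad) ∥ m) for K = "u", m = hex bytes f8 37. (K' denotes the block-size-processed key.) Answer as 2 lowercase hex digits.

Key "u" = 75 is 1 byte ≤ B = 5; zero-pad to 5 bytes: K' = 75 00 00 00 00.
K' ⊕ ipad = 43 36 36 36 36.
Inner input = 43 36 36 36 36 ∥ f8 37.
Inner hash: sum = 67+54+54+54+54+248+55 = 586; mod 256 = 74 → 4a.

4a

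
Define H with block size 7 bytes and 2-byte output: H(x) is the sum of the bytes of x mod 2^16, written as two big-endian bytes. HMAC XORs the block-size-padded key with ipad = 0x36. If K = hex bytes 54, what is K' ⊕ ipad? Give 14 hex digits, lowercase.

62363636363636

Key hex bytes 54 is 1 byte ≤ B = 7; zero-pad to 7 bytes: K' = 54 00 00 00 00 00 00.
XOR each byte with 0x36: 54⊕36=62, 00⊕36=36, 00⊕36=36, 00⊕36=36, 00⊕36=36, 00⊕36=36, 00⊕36=36.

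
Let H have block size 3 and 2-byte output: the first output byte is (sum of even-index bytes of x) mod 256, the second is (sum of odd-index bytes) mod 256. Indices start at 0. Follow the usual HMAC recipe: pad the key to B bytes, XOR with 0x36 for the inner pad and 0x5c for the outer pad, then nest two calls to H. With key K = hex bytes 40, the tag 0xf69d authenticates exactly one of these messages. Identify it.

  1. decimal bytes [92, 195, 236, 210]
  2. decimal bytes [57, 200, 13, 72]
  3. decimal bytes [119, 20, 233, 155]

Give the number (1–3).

1

Key hex bytes 40 is 1 byte ≤ B = 3; zero-pad to 3 bytes: K' = 40 00 00.
K' ⊕ ipad = 76 36 36; K' ⊕ opad = 1c 5c 5c.
m1: inner = H(76 36 36 5c c3 ec d2) = 41 7e; tag = H(1c 5c 5c 41 7e) = f69d ← matches
m2: inner = H(76 36 36 39 c8 0d 48) = bc 7c; tag = H(1c 5c 5c bc 7c) = f418
m3: inner = H(76 36 36 77 14 e9 9b) = 5b 96; tag = H(1c 5c 5c 5b 96) = 0eb7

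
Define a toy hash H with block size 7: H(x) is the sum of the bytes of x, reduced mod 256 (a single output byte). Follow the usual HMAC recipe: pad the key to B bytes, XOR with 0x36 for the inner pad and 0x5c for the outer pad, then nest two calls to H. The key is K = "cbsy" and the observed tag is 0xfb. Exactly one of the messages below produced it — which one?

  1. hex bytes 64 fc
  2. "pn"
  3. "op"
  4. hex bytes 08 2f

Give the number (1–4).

4

Key "cbsy" = 63 62 73 79 is 4 bytes ≤ B = 7; zero-pad to 7 bytes: K' = 63 62 73 79 00 00 00.
K' ⊕ ipad = 55 54 45 4f 36 36 36; K' ⊕ opad = 3f 3e 2f 25 5c 5c 5c.
m1: inner = H(55 54 45 4f 36 36 36 64 fc) = 3f; tag = H(3f 3e 2f 25 5c 5c 5c 3f) = 24
m2: inner = H(55 54 45 4f 36 36 36 70 6e) = bd; tag = H(3f 3e 2f 25 5c 5c 5c bd) = a2
m3: inner = H(55 54 45 4f 36 36 36 6f 70) = be; tag = H(3f 3e 2f 25 5c 5c 5c be) = a3
m4: inner = H(55 54 45 4f 36 36 36 08 2f) = 16; tag = H(3f 3e 2f 25 5c 5c 5c 16) = fb ← matches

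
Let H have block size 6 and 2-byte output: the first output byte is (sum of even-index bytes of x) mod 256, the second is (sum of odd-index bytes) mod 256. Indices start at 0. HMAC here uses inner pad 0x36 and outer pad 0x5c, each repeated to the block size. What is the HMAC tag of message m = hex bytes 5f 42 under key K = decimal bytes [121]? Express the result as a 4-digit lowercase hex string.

f7f8

Key decimal bytes [121] = 79 is 1 byte ≤ B = 6; zero-pad to 6 bytes: K' = 79 00 00 00 00 00.
K' ⊕ ipad = 4f 36 36 36 36 36.  K' ⊕ opad = 25 5c 5c 5c 5c 5c.
Inner input = (K'⊕ipad) ∥ m = 4f 36 36 36 36 36 ∥ 5f 42.
Inner hash: even-index sum = 282 mod 256 = 26; odd-index sum = 228 mod 256 = 228 → 1a e4.
Outer input = (K'⊕opad) ∥ inner = 25 5c 5c 5c 5c 5c ∥ 1a e4.
Outer hash (tag): even-index sum = 247 mod 256 = 247; odd-index sum = 504 mod 256 = 248 → f7 f8.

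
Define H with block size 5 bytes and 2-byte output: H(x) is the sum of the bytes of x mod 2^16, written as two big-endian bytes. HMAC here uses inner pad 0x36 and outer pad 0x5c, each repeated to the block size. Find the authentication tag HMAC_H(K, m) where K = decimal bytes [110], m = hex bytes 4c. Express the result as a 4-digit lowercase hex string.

021f

Key decimal bytes [110] = 6e is 1 byte ≤ B = 5; zero-pad to 5 bytes: K' = 6e 00 00 00 00.
K' ⊕ ipad = 58 36 36 36 36.  K' ⊕ opad = 32 5c 5c 5c 5c.
Inner input = (K'⊕ipad) ∥ m = 58 36 36 36 36 ∥ 4c.
Inner hash: sum = 88+54+54+54+54+76 = 380 → 01 7c.
Outer input = (K'⊕opad) ∥ inner = 32 5c 5c 5c 5c ∥ 01 7c.
Outer hash (tag): sum = 50+92+92+92+92+1+124 = 543 → 02 1f.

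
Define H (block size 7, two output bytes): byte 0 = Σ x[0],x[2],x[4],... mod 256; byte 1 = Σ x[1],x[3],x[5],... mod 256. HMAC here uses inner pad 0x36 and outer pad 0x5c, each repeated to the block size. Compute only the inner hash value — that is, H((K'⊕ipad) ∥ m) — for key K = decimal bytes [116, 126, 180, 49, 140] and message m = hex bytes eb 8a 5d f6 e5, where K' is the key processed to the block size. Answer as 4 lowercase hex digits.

Key decimal bytes [116, 126, 180, 49, 140] = 74 7e b4 31 8c is 5 bytes ≤ B = 7; zero-pad to 7 bytes: K' = 74 7e b4 31 8c 00 00.
K' ⊕ ipad = 42 48 82 07 ba 36 36.
Inner input = 42 48 82 07 ba 36 36 ∥ eb 8a 5d f6 e5.
Inner hash: even-index sum = 820 mod 256 = 52; odd-index sum = 690 mod 256 = 178 → 34 b2.

34b2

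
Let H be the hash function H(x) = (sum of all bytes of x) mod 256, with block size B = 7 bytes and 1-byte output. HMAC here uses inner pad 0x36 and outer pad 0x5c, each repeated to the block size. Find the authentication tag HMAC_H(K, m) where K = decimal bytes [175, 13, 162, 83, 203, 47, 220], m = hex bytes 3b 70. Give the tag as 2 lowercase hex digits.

Key decimal bytes [175, 13, 162, 83, 203, 47, 220] = af 0d a2 53 cb 2f dc is exactly B = 7 bytes: K' = af 0d a2 53 cb 2f dc.
K' ⊕ ipad = 99 3b 94 65 fd 19 ea.  K' ⊕ opad = f3 51 fe 0f 97 73 80.
Inner input = (K'⊕ipad) ∥ m = 99 3b 94 65 fd 19 ea ∥ 3b 70.
Inner hash: sum = 153+59+148+101+253+25+234+59+112 = 1144; mod 256 = 120 → 78.
Outer input = (K'⊕opad) ∥ inner = f3 51 fe 0f 97 73 80 ∥ 78.
Outer hash (tag): sum = 243+81+254+15+151+115+128+120 = 1107; mod 256 = 83 → 53.

53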